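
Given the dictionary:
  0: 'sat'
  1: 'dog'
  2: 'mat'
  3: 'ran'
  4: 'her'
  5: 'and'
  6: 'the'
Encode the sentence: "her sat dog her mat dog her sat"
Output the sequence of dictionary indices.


Look up each word in the dictionary:
  'her' -> 4
  'sat' -> 0
  'dog' -> 1
  'her' -> 4
  'mat' -> 2
  'dog' -> 1
  'her' -> 4
  'sat' -> 0

Encoded: [4, 0, 1, 4, 2, 1, 4, 0]


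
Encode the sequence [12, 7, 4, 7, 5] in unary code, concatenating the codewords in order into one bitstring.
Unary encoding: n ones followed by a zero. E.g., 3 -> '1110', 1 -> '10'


Encode each number as n ones followed by a terminating 0:
  12 -> 1111111111110 (13 bits)
  7 -> 11111110 (8 bits)
  4 -> 11110 (5 bits)
  7 -> 11111110 (8 bits)
  5 -> 111110 (6 bits)
Total length = 13 + 8 + 5 + 8 + 6 = 40 bits.

Unary([12, 7, 4, 7, 5]) = 1111111111110111111101111011111110111110 (40 bits)


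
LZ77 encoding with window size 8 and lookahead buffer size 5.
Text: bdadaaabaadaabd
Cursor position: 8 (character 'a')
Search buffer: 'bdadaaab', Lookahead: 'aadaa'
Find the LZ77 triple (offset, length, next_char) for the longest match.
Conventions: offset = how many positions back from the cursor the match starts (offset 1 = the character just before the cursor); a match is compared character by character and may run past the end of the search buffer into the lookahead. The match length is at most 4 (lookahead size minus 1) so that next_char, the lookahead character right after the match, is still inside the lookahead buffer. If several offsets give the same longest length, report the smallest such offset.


Try each offset into the search buffer:
  offset=1 (pos 7, char 'b'): match length 0
  offset=2 (pos 6, char 'a'): match length 1
  offset=3 (pos 5, char 'a'): match length 2
  offset=4 (pos 4, char 'a'): match length 2
  offset=5 (pos 3, char 'd'): match length 0
  offset=6 (pos 2, char 'a'): match length 1
  offset=7 (pos 1, char 'd'): match length 0
  offset=8 (pos 0, char 'b'): match length 0
Longest match has length 2, found at offsets 3, 4; take the smallest, offset 3.
next_char = character at position 8 + 2 = 10 -> 'd'

Best match: offset=3, length=2 (matching 'aa' starting at position 5)
LZ77 triple: (3, 2, 'd')


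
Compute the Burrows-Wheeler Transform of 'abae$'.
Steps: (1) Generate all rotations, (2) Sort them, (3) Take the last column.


Rotations (sorted):
  0: $abae -> last char: e
  1: abae$ -> last char: $
  2: ae$ab -> last char: b
  3: bae$a -> last char: a
  4: e$aba -> last char: a


BWT = e$baa


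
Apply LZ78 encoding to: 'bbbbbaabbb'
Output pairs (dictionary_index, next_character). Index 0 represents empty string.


LZ78 encoding steps:
Dictionary: {0: ''}
Step 1: w='' (idx 0), next='b' -> output (0, 'b'), add 'b' as idx 1
Step 2: w='b' (idx 1), next='b' -> output (1, 'b'), add 'bb' as idx 2
Step 3: w='bb' (idx 2), next='a' -> output (2, 'a'), add 'bba' as idx 3
Step 4: w='' (idx 0), next='a' -> output (0, 'a'), add 'a' as idx 4
Step 5: w='bb' (idx 2), next='b' -> output (2, 'b'), add 'bbb' as idx 5


Encoded: [(0, 'b'), (1, 'b'), (2, 'a'), (0, 'a'), (2, 'b')]


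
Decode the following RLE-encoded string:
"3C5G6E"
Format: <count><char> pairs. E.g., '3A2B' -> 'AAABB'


Expanding each <count><char> pair:
  3C -> 'CCC'
  5G -> 'GGGGG'
  6E -> 'EEEEEE'

Decoded = CCCGGGGGEEEEEE


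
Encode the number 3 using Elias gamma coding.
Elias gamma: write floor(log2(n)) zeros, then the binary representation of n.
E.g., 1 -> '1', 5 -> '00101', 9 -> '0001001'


num_bits = floor(log2(3)) + 1 = 2
leading_zeros = num_bits - 1 = 1
binary(3) = 11

Elias gamma(3) = '0' + '11' = 011 (3 bits)


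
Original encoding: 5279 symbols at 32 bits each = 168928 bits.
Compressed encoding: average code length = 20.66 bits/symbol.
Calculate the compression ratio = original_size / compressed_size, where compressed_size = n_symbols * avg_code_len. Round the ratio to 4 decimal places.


original_size = n_symbols * orig_bits = 5279 * 32 = 168928 bits
compressed_size = n_symbols * avg_code_len = 5279 * 20.66 = 109064.14 bits
ratio = original_size / compressed_size = 168928 / 109064.14 = 1.5489

Compression ratio = 1.5489


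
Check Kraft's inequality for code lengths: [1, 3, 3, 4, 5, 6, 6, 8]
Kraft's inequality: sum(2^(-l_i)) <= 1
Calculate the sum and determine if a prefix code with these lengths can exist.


Sum = 2^(-1) + 2^(-3) + 2^(-3) + 2^(-4) + 2^(-5) + 2^(-6) + 2^(-6) + 2^(-8)
    = 0.5 + 0.125 + 0.125 + 0.0625 + 0.03125 + 0.015625 + 0.015625 + 0.00390625
    = 225/256 = 0.87890625
Since 0.87890625 <= 1, Kraft's inequality IS satisfied.
A prefix code with these lengths CAN exist.

Kraft sum = 0.87890625. Satisfied.


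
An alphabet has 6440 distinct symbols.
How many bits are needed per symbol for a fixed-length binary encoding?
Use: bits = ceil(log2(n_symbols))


log2(6440) = 12.6528
Bracket: 2^12 = 4096 < 6440 <= 2^13 = 8192
So ceil(log2(6440)) = 13

bits = ceil(log2(6440)) = ceil(12.6528) = 13 bits


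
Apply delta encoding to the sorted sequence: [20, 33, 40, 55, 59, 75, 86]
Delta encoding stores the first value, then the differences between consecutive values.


First value: 20
Deltas:
  33 - 20 = 13
  40 - 33 = 7
  55 - 40 = 15
  59 - 55 = 4
  75 - 59 = 16
  86 - 75 = 11


Delta encoded: [20, 13, 7, 15, 4, 16, 11]


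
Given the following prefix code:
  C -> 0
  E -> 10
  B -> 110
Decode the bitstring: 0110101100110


Decoding step by step:
Bits 0 -> C
Bits 110 -> B
Bits 10 -> E
Bits 110 -> B
Bits 0 -> C
Bits 110 -> B


Decoded message: CBEBCB


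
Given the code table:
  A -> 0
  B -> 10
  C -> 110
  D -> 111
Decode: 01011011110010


Decoding:
0 -> A
10 -> B
110 -> C
111 -> D
10 -> B
0 -> A
10 -> B


Result: ABCDBAB


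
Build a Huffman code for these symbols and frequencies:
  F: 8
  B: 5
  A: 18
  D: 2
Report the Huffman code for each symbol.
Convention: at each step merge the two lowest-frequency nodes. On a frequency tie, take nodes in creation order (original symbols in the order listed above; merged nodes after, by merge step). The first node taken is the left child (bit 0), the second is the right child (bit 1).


Huffman tree construction:
Step 1: Merge D(2) + B(5) = 7
Step 2: Merge (D+B)(7) + F(8) = 15
Step 3: Merge ((D+B)+F)(15) + A(18) = 33
Read each symbol's code off the tree from the root (left child = 0, right child = 1).

Codes:
  F: 01 (length 2)
  B: 001 (length 3)
  A: 1 (length 1)
  D: 000 (length 3)
Average code length: 55/33 = 1.6667 bits/symbol


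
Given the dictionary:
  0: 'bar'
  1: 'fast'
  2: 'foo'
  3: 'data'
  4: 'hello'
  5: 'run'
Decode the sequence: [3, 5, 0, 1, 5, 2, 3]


Look up each index in the dictionary:
  3 -> 'data'
  5 -> 'run'
  0 -> 'bar'
  1 -> 'fast'
  5 -> 'run'
  2 -> 'foo'
  3 -> 'data'

Decoded: "data run bar fast run foo data"


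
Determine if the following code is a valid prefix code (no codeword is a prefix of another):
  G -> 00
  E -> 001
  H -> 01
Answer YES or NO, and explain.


Checking each pair (does one codeword prefix another?):
  G='00' vs E='001': prefix -- VIOLATION

NO -- this is NOT a valid prefix code. G (00) is a prefix of E (001).


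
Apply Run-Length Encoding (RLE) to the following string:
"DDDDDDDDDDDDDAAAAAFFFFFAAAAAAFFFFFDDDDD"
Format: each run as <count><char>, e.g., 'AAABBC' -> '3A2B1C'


Scanning runs left to right:
  i=0: run of 'D' x 13 -> '13D'
  i=13: run of 'A' x 5 -> '5A'
  i=18: run of 'F' x 5 -> '5F'
  i=23: run of 'A' x 6 -> '6A'
  i=29: run of 'F' x 5 -> '5F'
  i=34: run of 'D' x 5 -> '5D'

RLE = 13D5A5F6A5F5D


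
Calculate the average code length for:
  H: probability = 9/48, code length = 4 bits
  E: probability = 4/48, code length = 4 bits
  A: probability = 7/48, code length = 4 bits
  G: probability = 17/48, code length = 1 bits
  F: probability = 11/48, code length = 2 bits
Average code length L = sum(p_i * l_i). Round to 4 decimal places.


Weighted contributions p_i * l_i:
  H: (9/48) * 4 = 36/48
  E: (4/48) * 4 = 16/48
  A: (7/48) * 4 = 28/48
  G: (17/48) * 1 = 17/48
  F: (11/48) * 2 = 22/48
Sum = (36 + 16 + 28 + 17 + 22)/48 = 119/48

L = 119/48 = 2.4792 bits/symbol


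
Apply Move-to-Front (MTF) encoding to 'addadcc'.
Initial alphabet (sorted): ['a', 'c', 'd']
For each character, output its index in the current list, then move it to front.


MTF encoding:
'a': index 0 in ['a', 'c', 'd'] -> ['a', 'c', 'd']
'd': index 2 in ['a', 'c', 'd'] -> ['d', 'a', 'c']
'd': index 0 in ['d', 'a', 'c'] -> ['d', 'a', 'c']
'a': index 1 in ['d', 'a', 'c'] -> ['a', 'd', 'c']
'd': index 1 in ['a', 'd', 'c'] -> ['d', 'a', 'c']
'c': index 2 in ['d', 'a', 'c'] -> ['c', 'd', 'a']
'c': index 0 in ['c', 'd', 'a'] -> ['c', 'd', 'a']


Output: [0, 2, 0, 1, 1, 2, 0]


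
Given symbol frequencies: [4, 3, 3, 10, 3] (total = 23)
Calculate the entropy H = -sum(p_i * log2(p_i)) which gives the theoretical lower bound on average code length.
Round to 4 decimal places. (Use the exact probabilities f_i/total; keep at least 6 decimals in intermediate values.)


Per-symbol terms -p_i * log2(p_i) with p_i = f_i/23:
  p = 4/23 = 0.173913: log2(p) = -2.523562, -p*log2(p) = 0.438880
  p = 3/23 = 0.130435: log2(p) = -2.938599, -p*log2(p) = 0.383296
  p = 3/23 = 0.130435: log2(p) = -2.938599, -p*log2(p) = 0.383296
  p = 10/23 = 0.434783: log2(p) = -1.201634, -p*log2(p) = 0.522450
  p = 3/23 = 0.130435: log2(p) = -2.938599, -p*log2(p) = 0.383296
H = 0.438880 + 0.383296 + 0.383296 + 0.522450 + 0.383296 = 2.111218

H = 2.1112 bits/symbol


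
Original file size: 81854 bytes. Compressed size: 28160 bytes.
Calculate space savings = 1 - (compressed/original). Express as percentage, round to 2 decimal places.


ratio = compressed/original = 28160/81854 = 0.344027
savings = 1 - ratio = 1 - 0.344027 = 0.655973
as a percentage: 0.655973 * 100 = 65.6%

Space savings = 1 - 28160/81854 = 65.6%


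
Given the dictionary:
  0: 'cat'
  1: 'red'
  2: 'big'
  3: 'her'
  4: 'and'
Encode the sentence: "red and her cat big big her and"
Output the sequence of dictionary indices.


Look up each word in the dictionary:
  'red' -> 1
  'and' -> 4
  'her' -> 3
  'cat' -> 0
  'big' -> 2
  'big' -> 2
  'her' -> 3
  'and' -> 4

Encoded: [1, 4, 3, 0, 2, 2, 3, 4]


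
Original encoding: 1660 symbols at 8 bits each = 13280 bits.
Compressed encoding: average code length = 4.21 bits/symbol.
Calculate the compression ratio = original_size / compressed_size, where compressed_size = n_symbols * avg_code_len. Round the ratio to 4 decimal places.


original_size = n_symbols * orig_bits = 1660 * 8 = 13280 bits
compressed_size = n_symbols * avg_code_len = 1660 * 4.21 = 6988.6 bits
ratio = original_size / compressed_size = 13280 / 6988.6 = 1.9002

Compression ratio = 1.9002


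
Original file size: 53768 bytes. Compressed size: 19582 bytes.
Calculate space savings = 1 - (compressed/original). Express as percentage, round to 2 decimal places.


ratio = compressed/original = 19582/53768 = 0.364194
savings = 1 - ratio = 1 - 0.364194 = 0.635806
as a percentage: 0.635806 * 100 = 63.58%

Space savings = 1 - 19582/53768 = 63.58%


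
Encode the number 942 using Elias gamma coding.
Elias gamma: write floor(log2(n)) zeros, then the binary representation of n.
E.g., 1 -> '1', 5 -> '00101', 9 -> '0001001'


num_bits = floor(log2(942)) + 1 = 10
leading_zeros = num_bits - 1 = 9
binary(942) = 1110101110

Elias gamma(942) = '000000000' + '1110101110' = 0000000001110101110 (19 bits)


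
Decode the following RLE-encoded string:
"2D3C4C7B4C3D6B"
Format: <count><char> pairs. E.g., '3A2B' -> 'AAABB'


Expanding each <count><char> pair:
  2D -> 'DD'
  3C -> 'CCC'
  4C -> 'CCCC'
  7B -> 'BBBBBBB'
  4C -> 'CCCC'
  3D -> 'DDD'
  6B -> 'BBBBBB'

Decoded = DDCCCCCCCBBBBBBBCCCCDDDBBBBBB


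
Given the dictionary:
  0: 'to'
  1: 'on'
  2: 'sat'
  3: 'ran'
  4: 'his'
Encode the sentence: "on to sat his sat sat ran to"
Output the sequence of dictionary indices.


Look up each word in the dictionary:
  'on' -> 1
  'to' -> 0
  'sat' -> 2
  'his' -> 4
  'sat' -> 2
  'sat' -> 2
  'ran' -> 3
  'to' -> 0

Encoded: [1, 0, 2, 4, 2, 2, 3, 0]


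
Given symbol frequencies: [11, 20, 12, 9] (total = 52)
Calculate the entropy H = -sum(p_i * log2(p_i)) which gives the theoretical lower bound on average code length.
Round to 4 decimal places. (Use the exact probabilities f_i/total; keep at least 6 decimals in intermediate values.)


Per-symbol terms -p_i * log2(p_i) with p_i = f_i/52:
  p = 11/52 = 0.211538: log2(p) = -2.241008, -p*log2(p) = 0.474059
  p = 20/52 = 0.384615: log2(p) = -1.378512, -p*log2(p) = 0.530197
  p = 12/52 = 0.230769: log2(p) = -2.115477, -p*log2(p) = 0.488187
  p = 9/52 = 0.173077: log2(p) = -2.530515, -p*log2(p) = 0.437974
H = 0.474059 + 0.530197 + 0.488187 + 0.437974 = 1.930417

H = 1.9304 bits/symbol


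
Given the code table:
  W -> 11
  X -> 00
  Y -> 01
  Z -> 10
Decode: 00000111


Decoding:
00 -> X
00 -> X
01 -> Y
11 -> W


Result: XXYW


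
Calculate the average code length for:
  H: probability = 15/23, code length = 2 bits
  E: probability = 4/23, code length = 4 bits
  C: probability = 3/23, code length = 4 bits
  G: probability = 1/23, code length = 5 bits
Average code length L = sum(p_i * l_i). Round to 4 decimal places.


Weighted contributions p_i * l_i:
  H: (15/23) * 2 = 30/23
  E: (4/23) * 4 = 16/23
  C: (3/23) * 4 = 12/23
  G: (1/23) * 5 = 5/23
Sum = (30 + 16 + 12 + 5)/23 = 63/23

L = 63/23 = 2.7391 bits/symbol


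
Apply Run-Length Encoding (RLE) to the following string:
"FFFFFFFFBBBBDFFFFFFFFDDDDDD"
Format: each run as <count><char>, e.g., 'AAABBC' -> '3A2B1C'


Scanning runs left to right:
  i=0: run of 'F' x 8 -> '8F'
  i=8: run of 'B' x 4 -> '4B'
  i=12: run of 'D' x 1 -> '1D'
  i=13: run of 'F' x 8 -> '8F'
  i=21: run of 'D' x 6 -> '6D'

RLE = 8F4B1D8F6D


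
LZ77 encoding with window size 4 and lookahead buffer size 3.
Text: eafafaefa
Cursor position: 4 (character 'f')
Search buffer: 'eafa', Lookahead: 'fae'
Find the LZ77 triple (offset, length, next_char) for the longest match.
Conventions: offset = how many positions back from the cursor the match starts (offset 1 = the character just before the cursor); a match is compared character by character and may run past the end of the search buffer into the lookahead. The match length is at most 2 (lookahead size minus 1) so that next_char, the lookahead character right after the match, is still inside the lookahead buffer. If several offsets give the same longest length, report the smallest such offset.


Try each offset into the search buffer:
  offset=1 (pos 3, char 'a'): match length 0
  offset=2 (pos 2, char 'f'): match length 2
  offset=3 (pos 1, char 'a'): match length 0
  offset=4 (pos 0, char 'e'): match length 0
Longest match has length 2 at offset 2.
next_char = character at position 4 + 2 = 6 -> 'e'

Best match: offset=2, length=2 (matching 'fa' starting at position 2)
LZ77 triple: (2, 2, 'e')


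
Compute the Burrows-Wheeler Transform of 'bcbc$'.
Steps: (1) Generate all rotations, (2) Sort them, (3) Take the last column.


Rotations (sorted):
  0: $bcbc -> last char: c
  1: bc$bc -> last char: c
  2: bcbc$ -> last char: $
  3: c$bcb -> last char: b
  4: cbc$b -> last char: b


BWT = cc$bb


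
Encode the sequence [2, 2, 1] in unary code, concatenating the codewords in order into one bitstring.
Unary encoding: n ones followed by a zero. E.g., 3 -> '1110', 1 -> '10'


Encode each number as n ones followed by a terminating 0:
  2 -> 110 (3 bits)
  2 -> 110 (3 bits)
  1 -> 10 (2 bits)
Total length = 3 + 3 + 2 = 8 bits.

Unary([2, 2, 1]) = 11011010 (8 bits)


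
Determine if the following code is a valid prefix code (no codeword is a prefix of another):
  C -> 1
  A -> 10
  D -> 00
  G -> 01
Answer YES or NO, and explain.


Checking each pair (does one codeword prefix another?):
  C='1' vs A='10': prefix -- VIOLATION

NO -- this is NOT a valid prefix code. C (1) is a prefix of A (10).


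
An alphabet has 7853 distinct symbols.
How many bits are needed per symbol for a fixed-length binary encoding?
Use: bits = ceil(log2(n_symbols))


log2(7853) = 12.939
Bracket: 2^12 = 4096 < 7853 <= 2^13 = 8192
So ceil(log2(7853)) = 13

bits = ceil(log2(7853)) = ceil(12.939) = 13 bits


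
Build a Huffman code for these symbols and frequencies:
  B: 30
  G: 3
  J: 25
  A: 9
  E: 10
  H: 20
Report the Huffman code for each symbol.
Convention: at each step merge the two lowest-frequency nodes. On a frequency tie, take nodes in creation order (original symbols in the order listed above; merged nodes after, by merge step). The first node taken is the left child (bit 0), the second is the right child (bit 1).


Huffman tree construction:
Step 1: Merge G(3) + A(9) = 12
Step 2: Merge E(10) + (G+A)(12) = 22
Step 3: Merge H(20) + (E+(G+A))(22) = 42
Step 4: Merge J(25) + B(30) = 55
Step 5: Merge (H+(E+(G+A)))(42) + (J+B)(55) = 97
Read each symbol's code off the tree from the root (left child = 0, right child = 1).

Codes:
  B: 11 (length 2)
  G: 0110 (length 4)
  J: 10 (length 2)
  A: 0111 (length 4)
  E: 010 (length 3)
  H: 00 (length 2)
Average code length: 228/97 = 2.3505 bits/symbol


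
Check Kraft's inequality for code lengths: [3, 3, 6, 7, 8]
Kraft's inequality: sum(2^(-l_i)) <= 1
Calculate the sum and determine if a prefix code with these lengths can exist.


Sum = 2^(-3) + 2^(-3) + 2^(-6) + 2^(-7) + 2^(-8)
    = 0.125 + 0.125 + 0.015625 + 0.0078125 + 0.00390625
    = 71/256 = 0.27734375
Since 0.27734375 <= 1, Kraft's inequality IS satisfied.
A prefix code with these lengths CAN exist.

Kraft sum = 0.27734375. Satisfied.


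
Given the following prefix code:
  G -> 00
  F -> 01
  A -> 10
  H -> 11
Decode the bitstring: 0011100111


Decoding step by step:
Bits 00 -> G
Bits 11 -> H
Bits 10 -> A
Bits 01 -> F
Bits 11 -> H


Decoded message: GHAFH


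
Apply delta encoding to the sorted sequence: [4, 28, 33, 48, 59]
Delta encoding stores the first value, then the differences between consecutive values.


First value: 4
Deltas:
  28 - 4 = 24
  33 - 28 = 5
  48 - 33 = 15
  59 - 48 = 11


Delta encoded: [4, 24, 5, 15, 11]


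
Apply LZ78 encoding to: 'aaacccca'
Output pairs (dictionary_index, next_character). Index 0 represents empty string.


LZ78 encoding steps:
Dictionary: {0: ''}
Step 1: w='' (idx 0), next='a' -> output (0, 'a'), add 'a' as idx 1
Step 2: w='a' (idx 1), next='a' -> output (1, 'a'), add 'aa' as idx 2
Step 3: w='' (idx 0), next='c' -> output (0, 'c'), add 'c' as idx 3
Step 4: w='c' (idx 3), next='c' -> output (3, 'c'), add 'cc' as idx 4
Step 5: w='c' (idx 3), next='a' -> output (3, 'a'), add 'ca' as idx 5


Encoded: [(0, 'a'), (1, 'a'), (0, 'c'), (3, 'c'), (3, 'a')]


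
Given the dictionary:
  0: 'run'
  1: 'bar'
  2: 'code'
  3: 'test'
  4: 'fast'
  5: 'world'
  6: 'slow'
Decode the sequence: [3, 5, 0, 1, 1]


Look up each index in the dictionary:
  3 -> 'test'
  5 -> 'world'
  0 -> 'run'
  1 -> 'bar'
  1 -> 'bar'

Decoded: "test world run bar bar"


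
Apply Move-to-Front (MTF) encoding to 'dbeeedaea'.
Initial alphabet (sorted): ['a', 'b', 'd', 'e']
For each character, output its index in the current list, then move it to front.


MTF encoding:
'd': index 2 in ['a', 'b', 'd', 'e'] -> ['d', 'a', 'b', 'e']
'b': index 2 in ['d', 'a', 'b', 'e'] -> ['b', 'd', 'a', 'e']
'e': index 3 in ['b', 'd', 'a', 'e'] -> ['e', 'b', 'd', 'a']
'e': index 0 in ['e', 'b', 'd', 'a'] -> ['e', 'b', 'd', 'a']
'e': index 0 in ['e', 'b', 'd', 'a'] -> ['e', 'b', 'd', 'a']
'd': index 2 in ['e', 'b', 'd', 'a'] -> ['d', 'e', 'b', 'a']
'a': index 3 in ['d', 'e', 'b', 'a'] -> ['a', 'd', 'e', 'b']
'e': index 2 in ['a', 'd', 'e', 'b'] -> ['e', 'a', 'd', 'b']
'a': index 1 in ['e', 'a', 'd', 'b'] -> ['a', 'e', 'd', 'b']


Output: [2, 2, 3, 0, 0, 2, 3, 2, 1]


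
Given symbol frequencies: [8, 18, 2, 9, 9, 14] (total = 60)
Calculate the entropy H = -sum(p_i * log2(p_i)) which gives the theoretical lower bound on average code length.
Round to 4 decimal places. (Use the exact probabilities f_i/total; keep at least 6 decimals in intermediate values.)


Per-symbol terms -p_i * log2(p_i) with p_i = f_i/60:
  p = 8/60 = 0.133333: log2(p) = -2.906891, -p*log2(p) = 0.387585
  p = 18/60 = 0.300000: log2(p) = -1.736966, -p*log2(p) = 0.521090
  p = 2/60 = 0.033333: log2(p) = -4.906891, -p*log2(p) = 0.163563
  p = 9/60 = 0.150000: log2(p) = -2.736966, -p*log2(p) = 0.410545
  p = 9/60 = 0.150000: log2(p) = -2.736966, -p*log2(p) = 0.410545
  p = 14/60 = 0.233333: log2(p) = -2.099536, -p*log2(p) = 0.489892
H = 0.387585 + 0.521090 + 0.163563 + 0.410545 + 0.410545 + 0.489892 = 2.383220

H = 2.3832 bits/symbol


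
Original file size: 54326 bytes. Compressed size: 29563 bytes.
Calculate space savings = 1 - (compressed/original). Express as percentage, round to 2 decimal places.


ratio = compressed/original = 29563/54326 = 0.544178
savings = 1 - ratio = 1 - 0.544178 = 0.455822
as a percentage: 0.455822 * 100 = 45.58%

Space savings = 1 - 29563/54326 = 45.58%


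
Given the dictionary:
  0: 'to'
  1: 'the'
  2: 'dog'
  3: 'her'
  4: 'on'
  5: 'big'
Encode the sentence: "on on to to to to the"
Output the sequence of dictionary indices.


Look up each word in the dictionary:
  'on' -> 4
  'on' -> 4
  'to' -> 0
  'to' -> 0
  'to' -> 0
  'to' -> 0
  'the' -> 1

Encoded: [4, 4, 0, 0, 0, 0, 1]


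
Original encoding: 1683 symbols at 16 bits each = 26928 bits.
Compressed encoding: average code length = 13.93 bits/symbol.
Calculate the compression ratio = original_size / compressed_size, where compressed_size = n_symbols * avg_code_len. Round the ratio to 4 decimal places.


original_size = n_symbols * orig_bits = 1683 * 16 = 26928 bits
compressed_size = n_symbols * avg_code_len = 1683 * 13.93 = 23444.19 bits
ratio = original_size / compressed_size = 26928 / 23444.19 = 1.1486

Compression ratio = 1.1486


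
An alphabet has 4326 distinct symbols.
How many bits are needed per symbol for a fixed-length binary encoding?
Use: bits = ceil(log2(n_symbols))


log2(4326) = 12.0788
Bracket: 2^12 = 4096 < 4326 <= 2^13 = 8192
So ceil(log2(4326)) = 13

bits = ceil(log2(4326)) = ceil(12.0788) = 13 bits


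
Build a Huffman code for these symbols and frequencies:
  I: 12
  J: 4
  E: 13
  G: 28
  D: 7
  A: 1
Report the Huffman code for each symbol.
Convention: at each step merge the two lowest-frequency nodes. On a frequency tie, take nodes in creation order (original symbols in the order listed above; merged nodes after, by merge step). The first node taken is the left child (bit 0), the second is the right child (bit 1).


Huffman tree construction:
Step 1: Merge A(1) + J(4) = 5
Step 2: Merge (A+J)(5) + D(7) = 12
Step 3: Merge I(12) + ((A+J)+D)(12) = 24
Step 4: Merge E(13) + (I+((A+J)+D))(24) = 37
Step 5: Merge G(28) + (E+(I+((A+J)+D)))(37) = 65
Read each symbol's code off the tree from the root (left child = 0, right child = 1).

Codes:
  I: 110 (length 3)
  J: 11101 (length 5)
  E: 10 (length 2)
  G: 0 (length 1)
  D: 1111 (length 4)
  A: 11100 (length 5)
Average code length: 143/65 = 2.2000 bits/symbol


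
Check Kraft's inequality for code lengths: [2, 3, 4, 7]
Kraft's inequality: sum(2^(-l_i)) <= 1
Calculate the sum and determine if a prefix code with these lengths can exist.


Sum = 2^(-2) + 2^(-3) + 2^(-4) + 2^(-7)
    = 0.25 + 0.125 + 0.0625 + 0.0078125
    = 57/128 = 0.4453125
Since 0.4453125 <= 1, Kraft's inequality IS satisfied.
A prefix code with these lengths CAN exist.

Kraft sum = 0.4453125. Satisfied.


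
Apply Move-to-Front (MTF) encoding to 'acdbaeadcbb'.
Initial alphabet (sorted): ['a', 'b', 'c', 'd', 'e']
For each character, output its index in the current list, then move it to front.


MTF encoding:
'a': index 0 in ['a', 'b', 'c', 'd', 'e'] -> ['a', 'b', 'c', 'd', 'e']
'c': index 2 in ['a', 'b', 'c', 'd', 'e'] -> ['c', 'a', 'b', 'd', 'e']
'd': index 3 in ['c', 'a', 'b', 'd', 'e'] -> ['d', 'c', 'a', 'b', 'e']
'b': index 3 in ['d', 'c', 'a', 'b', 'e'] -> ['b', 'd', 'c', 'a', 'e']
'a': index 3 in ['b', 'd', 'c', 'a', 'e'] -> ['a', 'b', 'd', 'c', 'e']
'e': index 4 in ['a', 'b', 'd', 'c', 'e'] -> ['e', 'a', 'b', 'd', 'c']
'a': index 1 in ['e', 'a', 'b', 'd', 'c'] -> ['a', 'e', 'b', 'd', 'c']
'd': index 3 in ['a', 'e', 'b', 'd', 'c'] -> ['d', 'a', 'e', 'b', 'c']
'c': index 4 in ['d', 'a', 'e', 'b', 'c'] -> ['c', 'd', 'a', 'e', 'b']
'b': index 4 in ['c', 'd', 'a', 'e', 'b'] -> ['b', 'c', 'd', 'a', 'e']
'b': index 0 in ['b', 'c', 'd', 'a', 'e'] -> ['b', 'c', 'd', 'a', 'e']


Output: [0, 2, 3, 3, 3, 4, 1, 3, 4, 4, 0]


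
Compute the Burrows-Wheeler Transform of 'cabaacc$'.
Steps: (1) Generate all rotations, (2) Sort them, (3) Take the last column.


Rotations (sorted):
  0: $cabaacc -> last char: c
  1: aacc$cab -> last char: b
  2: abaacc$c -> last char: c
  3: acc$caba -> last char: a
  4: baacc$ca -> last char: a
  5: c$cabaac -> last char: c
  6: cabaacc$ -> last char: $
  7: cc$cabaa -> last char: a


BWT = cbcaac$a


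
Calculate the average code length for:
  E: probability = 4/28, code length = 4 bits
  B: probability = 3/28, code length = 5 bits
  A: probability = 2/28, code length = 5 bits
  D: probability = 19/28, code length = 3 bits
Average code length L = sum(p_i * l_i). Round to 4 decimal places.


Weighted contributions p_i * l_i:
  E: (4/28) * 4 = 16/28
  B: (3/28) * 5 = 15/28
  A: (2/28) * 5 = 10/28
  D: (19/28) * 3 = 57/28
Sum = (16 + 15 + 10 + 57)/28 = 98/28

L = 98/28 = 3.5000 bits/symbol


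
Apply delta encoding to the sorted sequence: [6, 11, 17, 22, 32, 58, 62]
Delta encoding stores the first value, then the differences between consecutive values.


First value: 6
Deltas:
  11 - 6 = 5
  17 - 11 = 6
  22 - 17 = 5
  32 - 22 = 10
  58 - 32 = 26
  62 - 58 = 4


Delta encoded: [6, 5, 6, 5, 10, 26, 4]


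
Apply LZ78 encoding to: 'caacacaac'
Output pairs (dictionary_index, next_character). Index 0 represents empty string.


LZ78 encoding steps:
Dictionary: {0: ''}
Step 1: w='' (idx 0), next='c' -> output (0, 'c'), add 'c' as idx 1
Step 2: w='' (idx 0), next='a' -> output (0, 'a'), add 'a' as idx 2
Step 3: w='a' (idx 2), next='c' -> output (2, 'c'), add 'ac' as idx 3
Step 4: w='ac' (idx 3), next='a' -> output (3, 'a'), add 'aca' as idx 4
Step 5: w='ac' (idx 3), end of input -> output (3, '')


Encoded: [(0, 'c'), (0, 'a'), (2, 'c'), (3, 'a'), (3, '')]


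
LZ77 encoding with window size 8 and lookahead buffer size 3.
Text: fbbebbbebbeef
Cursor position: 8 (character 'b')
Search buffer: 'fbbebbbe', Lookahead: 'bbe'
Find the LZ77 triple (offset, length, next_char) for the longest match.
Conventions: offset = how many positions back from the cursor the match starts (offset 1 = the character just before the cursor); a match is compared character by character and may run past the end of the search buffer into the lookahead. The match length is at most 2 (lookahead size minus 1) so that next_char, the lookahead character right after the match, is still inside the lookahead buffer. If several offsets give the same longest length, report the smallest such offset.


Try each offset into the search buffer:
  offset=1 (pos 7, char 'e'): match length 0
  offset=2 (pos 6, char 'b'): match length 1
  offset=3 (pos 5, char 'b'): match length 2
  offset=4 (pos 4, char 'b'): match length 2
  offset=5 (pos 3, char 'e'): match length 0
  offset=6 (pos 2, char 'b'): match length 1
  offset=7 (pos 1, char 'b'): match length 2
  offset=8 (pos 0, char 'f'): match length 0
Longest match has length 2, found at offsets 3, 4, 7; take the smallest, offset 3.
next_char = character at position 8 + 2 = 10 -> 'e'

Best match: offset=3, length=2 (matching 'bb' starting at position 5)
LZ77 triple: (3, 2, 'e')


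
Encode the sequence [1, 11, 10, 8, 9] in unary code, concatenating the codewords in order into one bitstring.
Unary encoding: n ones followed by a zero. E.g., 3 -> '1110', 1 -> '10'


Encode each number as n ones followed by a terminating 0:
  1 -> 10 (2 bits)
  11 -> 111111111110 (12 bits)
  10 -> 11111111110 (11 bits)
  8 -> 111111110 (9 bits)
  9 -> 1111111110 (10 bits)
Total length = 2 + 12 + 11 + 9 + 10 = 44 bits.

Unary([1, 11, 10, 8, 9]) = 10111111111110111111111101111111101111111110 (44 bits)


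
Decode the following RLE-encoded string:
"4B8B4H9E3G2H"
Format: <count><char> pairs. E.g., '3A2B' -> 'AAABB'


Expanding each <count><char> pair:
  4B -> 'BBBB'
  8B -> 'BBBBBBBB'
  4H -> 'HHHH'
  9E -> 'EEEEEEEEE'
  3G -> 'GGG'
  2H -> 'HH'

Decoded = BBBBBBBBBBBBHHHHEEEEEEEEEGGGHH


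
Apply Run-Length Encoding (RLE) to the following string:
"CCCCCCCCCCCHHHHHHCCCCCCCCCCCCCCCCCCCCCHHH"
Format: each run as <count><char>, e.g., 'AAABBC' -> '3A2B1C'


Scanning runs left to right:
  i=0: run of 'C' x 11 -> '11C'
  i=11: run of 'H' x 6 -> '6H'
  i=17: run of 'C' x 21 -> '21C'
  i=38: run of 'H' x 3 -> '3H'

RLE = 11C6H21C3H


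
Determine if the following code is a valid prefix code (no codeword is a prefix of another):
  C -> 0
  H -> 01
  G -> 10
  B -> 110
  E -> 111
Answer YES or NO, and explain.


Checking each pair (does one codeword prefix another?):
  C='0' vs H='01': prefix -- VIOLATION

NO -- this is NOT a valid prefix code. C (0) is a prefix of H (01).


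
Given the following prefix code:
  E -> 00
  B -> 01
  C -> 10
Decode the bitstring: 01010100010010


Decoding step by step:
Bits 01 -> B
Bits 01 -> B
Bits 01 -> B
Bits 00 -> E
Bits 01 -> B
Bits 00 -> E
Bits 10 -> C


Decoded message: BBBEBEC


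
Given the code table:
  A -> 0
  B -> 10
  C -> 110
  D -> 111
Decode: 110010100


Decoding:
110 -> C
0 -> A
10 -> B
10 -> B
0 -> A


Result: CABBA


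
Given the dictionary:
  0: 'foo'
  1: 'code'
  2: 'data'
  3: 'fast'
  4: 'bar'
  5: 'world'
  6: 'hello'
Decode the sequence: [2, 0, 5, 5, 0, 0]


Look up each index in the dictionary:
  2 -> 'data'
  0 -> 'foo'
  5 -> 'world'
  5 -> 'world'
  0 -> 'foo'
  0 -> 'foo'

Decoded: "data foo world world foo foo"


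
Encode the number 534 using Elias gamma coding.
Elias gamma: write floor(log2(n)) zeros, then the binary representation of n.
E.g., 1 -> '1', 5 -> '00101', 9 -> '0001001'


num_bits = floor(log2(534)) + 1 = 10
leading_zeros = num_bits - 1 = 9
binary(534) = 1000010110

Elias gamma(534) = '000000000' + '1000010110' = 0000000001000010110 (19 bits)


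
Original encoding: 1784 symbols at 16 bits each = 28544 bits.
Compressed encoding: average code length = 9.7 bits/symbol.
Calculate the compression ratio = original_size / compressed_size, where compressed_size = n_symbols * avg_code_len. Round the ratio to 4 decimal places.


original_size = n_symbols * orig_bits = 1784 * 16 = 28544 bits
compressed_size = n_symbols * avg_code_len = 1784 * 9.7 = 17304.8 bits
ratio = original_size / compressed_size = 28544 / 17304.8 = 1.6495

Compression ratio = 1.6495


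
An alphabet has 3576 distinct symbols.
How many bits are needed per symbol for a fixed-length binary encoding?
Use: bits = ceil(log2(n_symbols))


log2(3576) = 11.8041
Bracket: 2^11 = 2048 < 3576 <= 2^12 = 4096
So ceil(log2(3576)) = 12

bits = ceil(log2(3576)) = ceil(11.8041) = 12 bits


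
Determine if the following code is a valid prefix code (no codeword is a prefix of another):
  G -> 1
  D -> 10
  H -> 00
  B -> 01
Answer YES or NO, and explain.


Checking each pair (does one codeword prefix another?):
  G='1' vs D='10': prefix -- VIOLATION

NO -- this is NOT a valid prefix code. G (1) is a prefix of D (10).


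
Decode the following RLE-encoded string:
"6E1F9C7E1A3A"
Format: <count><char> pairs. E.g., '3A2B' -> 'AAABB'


Expanding each <count><char> pair:
  6E -> 'EEEEEE'
  1F -> 'F'
  9C -> 'CCCCCCCCC'
  7E -> 'EEEEEEE'
  1A -> 'A'
  3A -> 'AAA'

Decoded = EEEEEEFCCCCCCCCCEEEEEEEAAAA


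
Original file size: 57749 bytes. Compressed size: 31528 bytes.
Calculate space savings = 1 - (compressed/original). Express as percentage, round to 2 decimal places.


ratio = compressed/original = 31528/57749 = 0.545949
savings = 1 - ratio = 1 - 0.545949 = 0.454051
as a percentage: 0.454051 * 100 = 45.41%

Space savings = 1 - 31528/57749 = 45.41%


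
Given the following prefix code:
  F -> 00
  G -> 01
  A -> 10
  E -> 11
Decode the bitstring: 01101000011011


Decoding step by step:
Bits 01 -> G
Bits 10 -> A
Bits 10 -> A
Bits 00 -> F
Bits 01 -> G
Bits 10 -> A
Bits 11 -> E


Decoded message: GAAFGAE


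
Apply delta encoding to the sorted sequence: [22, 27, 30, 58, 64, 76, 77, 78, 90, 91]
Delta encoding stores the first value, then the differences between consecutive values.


First value: 22
Deltas:
  27 - 22 = 5
  30 - 27 = 3
  58 - 30 = 28
  64 - 58 = 6
  76 - 64 = 12
  77 - 76 = 1
  78 - 77 = 1
  90 - 78 = 12
  91 - 90 = 1


Delta encoded: [22, 5, 3, 28, 6, 12, 1, 1, 12, 1]


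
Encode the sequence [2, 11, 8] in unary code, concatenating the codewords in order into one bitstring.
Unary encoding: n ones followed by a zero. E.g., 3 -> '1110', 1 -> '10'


Encode each number as n ones followed by a terminating 0:
  2 -> 110 (3 bits)
  11 -> 111111111110 (12 bits)
  8 -> 111111110 (9 bits)
Total length = 3 + 12 + 9 = 24 bits.

Unary([2, 11, 8]) = 110111111111110111111110 (24 bits)


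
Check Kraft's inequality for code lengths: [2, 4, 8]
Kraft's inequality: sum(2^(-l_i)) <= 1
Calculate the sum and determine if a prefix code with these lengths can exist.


Sum = 2^(-2) + 2^(-4) + 2^(-8)
    = 0.25 + 0.0625 + 0.00390625
    = 81/256 = 0.31640625
Since 0.31640625 <= 1, Kraft's inequality IS satisfied.
A prefix code with these lengths CAN exist.

Kraft sum = 0.31640625. Satisfied.


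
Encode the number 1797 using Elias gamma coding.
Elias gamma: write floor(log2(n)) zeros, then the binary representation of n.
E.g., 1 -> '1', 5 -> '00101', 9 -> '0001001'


num_bits = floor(log2(1797)) + 1 = 11
leading_zeros = num_bits - 1 = 10
binary(1797) = 11100000101

Elias gamma(1797) = '0000000000' + '11100000101' = 000000000011100000101 (21 bits)


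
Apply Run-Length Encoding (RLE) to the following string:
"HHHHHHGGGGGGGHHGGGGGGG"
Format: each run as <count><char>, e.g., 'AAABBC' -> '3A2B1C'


Scanning runs left to right:
  i=0: run of 'H' x 6 -> '6H'
  i=6: run of 'G' x 7 -> '7G'
  i=13: run of 'H' x 2 -> '2H'
  i=15: run of 'G' x 7 -> '7G'

RLE = 6H7G2H7G


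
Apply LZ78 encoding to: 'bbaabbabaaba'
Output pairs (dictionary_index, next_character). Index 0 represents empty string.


LZ78 encoding steps:
Dictionary: {0: ''}
Step 1: w='' (idx 0), next='b' -> output (0, 'b'), add 'b' as idx 1
Step 2: w='b' (idx 1), next='a' -> output (1, 'a'), add 'ba' as idx 2
Step 3: w='' (idx 0), next='a' -> output (0, 'a'), add 'a' as idx 3
Step 4: w='b' (idx 1), next='b' -> output (1, 'b'), add 'bb' as idx 4
Step 5: w='a' (idx 3), next='b' -> output (3, 'b'), add 'ab' as idx 5
Step 6: w='a' (idx 3), next='a' -> output (3, 'a'), add 'aa' as idx 6
Step 7: w='ba' (idx 2), end of input -> output (2, '')


Encoded: [(0, 'b'), (1, 'a'), (0, 'a'), (1, 'b'), (3, 'b'), (3, 'a'), (2, '')]


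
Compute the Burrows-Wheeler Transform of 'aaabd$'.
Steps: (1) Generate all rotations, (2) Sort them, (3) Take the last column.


Rotations (sorted):
  0: $aaabd -> last char: d
  1: aaabd$ -> last char: $
  2: aabd$a -> last char: a
  3: abd$aa -> last char: a
  4: bd$aaa -> last char: a
  5: d$aaab -> last char: b


BWT = d$aaab


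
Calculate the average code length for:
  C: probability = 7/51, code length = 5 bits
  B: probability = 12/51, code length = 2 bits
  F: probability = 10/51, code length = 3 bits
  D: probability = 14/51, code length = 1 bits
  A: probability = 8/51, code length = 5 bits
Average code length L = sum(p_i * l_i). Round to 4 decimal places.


Weighted contributions p_i * l_i:
  C: (7/51) * 5 = 35/51
  B: (12/51) * 2 = 24/51
  F: (10/51) * 3 = 30/51
  D: (14/51) * 1 = 14/51
  A: (8/51) * 5 = 40/51
Sum = (35 + 24 + 30 + 14 + 40)/51 = 143/51

L = 143/51 = 2.8039 bits/symbol


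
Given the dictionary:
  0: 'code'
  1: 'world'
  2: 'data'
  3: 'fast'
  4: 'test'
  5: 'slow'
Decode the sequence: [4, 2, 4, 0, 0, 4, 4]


Look up each index in the dictionary:
  4 -> 'test'
  2 -> 'data'
  4 -> 'test'
  0 -> 'code'
  0 -> 'code'
  4 -> 'test'
  4 -> 'test'

Decoded: "test data test code code test test"


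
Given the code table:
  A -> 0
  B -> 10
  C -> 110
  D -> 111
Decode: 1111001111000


Decoding:
111 -> D
10 -> B
0 -> A
111 -> D
10 -> B
0 -> A
0 -> A


Result: DBADBAA


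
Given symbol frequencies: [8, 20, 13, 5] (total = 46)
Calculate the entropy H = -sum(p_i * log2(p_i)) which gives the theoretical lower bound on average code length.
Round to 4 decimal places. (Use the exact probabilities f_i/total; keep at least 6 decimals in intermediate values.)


Per-symbol terms -p_i * log2(p_i) with p_i = f_i/46:
  p = 8/46 = 0.173913: log2(p) = -2.523562, -p*log2(p) = 0.438880
  p = 20/46 = 0.434783: log2(p) = -1.201634, -p*log2(p) = 0.522450
  p = 13/46 = 0.282609: log2(p) = -1.823122, -p*log2(p) = 0.515230
  p = 5/46 = 0.108696: log2(p) = -3.201634, -p*log2(p) = 0.348004
H = 0.438880 + 0.522450 + 0.515230 + 0.348004 = 1.824564

H = 1.8246 bits/symbol


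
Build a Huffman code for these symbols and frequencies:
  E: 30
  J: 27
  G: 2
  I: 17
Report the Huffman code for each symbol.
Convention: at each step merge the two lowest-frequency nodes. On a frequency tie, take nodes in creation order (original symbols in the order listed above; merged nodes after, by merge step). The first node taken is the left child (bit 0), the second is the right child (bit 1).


Huffman tree construction:
Step 1: Merge G(2) + I(17) = 19
Step 2: Merge (G+I)(19) + J(27) = 46
Step 3: Merge E(30) + ((G+I)+J)(46) = 76
Read each symbol's code off the tree from the root (left child = 0, right child = 1).

Codes:
  E: 0 (length 1)
  J: 11 (length 2)
  G: 100 (length 3)
  I: 101 (length 3)
Average code length: 141/76 = 1.8553 bits/symbol


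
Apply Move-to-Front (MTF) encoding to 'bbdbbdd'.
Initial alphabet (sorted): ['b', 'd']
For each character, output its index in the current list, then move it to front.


MTF encoding:
'b': index 0 in ['b', 'd'] -> ['b', 'd']
'b': index 0 in ['b', 'd'] -> ['b', 'd']
'd': index 1 in ['b', 'd'] -> ['d', 'b']
'b': index 1 in ['d', 'b'] -> ['b', 'd']
'b': index 0 in ['b', 'd'] -> ['b', 'd']
'd': index 1 in ['b', 'd'] -> ['d', 'b']
'd': index 0 in ['d', 'b'] -> ['d', 'b']


Output: [0, 0, 1, 1, 0, 1, 0]


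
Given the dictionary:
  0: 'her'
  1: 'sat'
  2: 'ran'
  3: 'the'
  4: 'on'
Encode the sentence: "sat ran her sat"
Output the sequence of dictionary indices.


Look up each word in the dictionary:
  'sat' -> 1
  'ran' -> 2
  'her' -> 0
  'sat' -> 1

Encoded: [1, 2, 0, 1]


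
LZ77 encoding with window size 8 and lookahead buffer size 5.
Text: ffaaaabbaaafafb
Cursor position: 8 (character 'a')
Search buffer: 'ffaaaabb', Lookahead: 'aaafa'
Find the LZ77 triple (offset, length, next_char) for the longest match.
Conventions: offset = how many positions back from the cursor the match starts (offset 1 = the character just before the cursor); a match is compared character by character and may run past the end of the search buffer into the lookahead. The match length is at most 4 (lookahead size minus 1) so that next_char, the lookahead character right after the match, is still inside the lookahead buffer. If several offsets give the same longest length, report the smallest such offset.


Try each offset into the search buffer:
  offset=1 (pos 7, char 'b'): match length 0
  offset=2 (pos 6, char 'b'): match length 0
  offset=3 (pos 5, char 'a'): match length 1
  offset=4 (pos 4, char 'a'): match length 2
  offset=5 (pos 3, char 'a'): match length 3
  offset=6 (pos 2, char 'a'): match length 3
  offset=7 (pos 1, char 'f'): match length 0
  offset=8 (pos 0, char 'f'): match length 0
Longest match has length 3, found at offsets 5, 6; take the smallest, offset 5.
next_char = character at position 8 + 3 = 11 -> 'f'

Best match: offset=5, length=3 (matching 'aaa' starting at position 3)
LZ77 triple: (5, 3, 'f')


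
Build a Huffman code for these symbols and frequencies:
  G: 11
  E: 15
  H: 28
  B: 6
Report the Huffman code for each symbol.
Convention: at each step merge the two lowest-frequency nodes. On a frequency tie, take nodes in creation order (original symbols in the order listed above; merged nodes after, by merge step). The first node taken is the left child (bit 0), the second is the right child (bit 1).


Huffman tree construction:
Step 1: Merge B(6) + G(11) = 17
Step 2: Merge E(15) + (B+G)(17) = 32
Step 3: Merge H(28) + (E+(B+G))(32) = 60
Read each symbol's code off the tree from the root (left child = 0, right child = 1).

Codes:
  G: 111 (length 3)
  E: 10 (length 2)
  H: 0 (length 1)
  B: 110 (length 3)
Average code length: 109/60 = 1.8167 bits/symbol
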